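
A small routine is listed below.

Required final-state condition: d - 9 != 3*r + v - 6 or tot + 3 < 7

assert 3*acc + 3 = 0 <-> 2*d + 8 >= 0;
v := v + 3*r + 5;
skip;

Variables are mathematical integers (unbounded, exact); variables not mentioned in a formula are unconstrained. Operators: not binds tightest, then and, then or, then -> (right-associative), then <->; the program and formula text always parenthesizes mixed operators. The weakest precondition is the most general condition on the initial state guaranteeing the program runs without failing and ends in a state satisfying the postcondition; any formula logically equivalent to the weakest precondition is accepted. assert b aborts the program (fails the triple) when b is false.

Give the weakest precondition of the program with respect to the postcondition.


Working backward. After the program, the postcondition d - 9 != 3*r + v - 6 or tot + 3 < 7 must hold; in canonical form it is d != 3*r + v + 3 or tot < 4.
Before skip: d != 3*r + v + 3 or tot < 4
Before v := v + 3*r + 5: d != 6*r + v + 8 or tot < 4
Before assert 3*acc + 3 = 0 <-> 2*d + 8 >= 0: (3*acc = -3 <-> 2*d >= -8) and (d != 6*r + v + 8 or tot < 4)
Answer: WP = (3*acc = -3 <-> 2*d >= -8) and (d != 6*r + v + 8 or tot < 4)


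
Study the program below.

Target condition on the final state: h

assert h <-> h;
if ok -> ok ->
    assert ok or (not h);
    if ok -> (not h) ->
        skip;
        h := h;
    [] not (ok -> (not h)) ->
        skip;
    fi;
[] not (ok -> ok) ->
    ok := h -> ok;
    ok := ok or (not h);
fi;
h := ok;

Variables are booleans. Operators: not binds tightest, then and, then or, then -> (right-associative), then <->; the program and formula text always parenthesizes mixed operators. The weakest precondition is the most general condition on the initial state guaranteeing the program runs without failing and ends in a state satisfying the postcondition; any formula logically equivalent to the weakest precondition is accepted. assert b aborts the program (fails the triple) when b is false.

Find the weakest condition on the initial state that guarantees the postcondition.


Working backward. After the program, h must hold.
Before h := ok: ok
Then branch requires (ok or (not h)) and ((ok -> (not h)) -> ok) and ((not (ok -> (not h))) -> ok); else branch requires (h -> ok) or (not h).
Before the if: (ok or (not h)) and ((ok -> (not h)) -> ok) and ((not (ok -> (not h))) -> ok)
Before assert h <-> h: (ok or (not h)) and ((ok -> (not h)) -> ok) and ((not (ok -> (not h))) -> ok)
Answer: WP = (ok or (not h)) and ((ok -> (not h)) -> ok) and ((not (ok -> (not h))) -> ok)


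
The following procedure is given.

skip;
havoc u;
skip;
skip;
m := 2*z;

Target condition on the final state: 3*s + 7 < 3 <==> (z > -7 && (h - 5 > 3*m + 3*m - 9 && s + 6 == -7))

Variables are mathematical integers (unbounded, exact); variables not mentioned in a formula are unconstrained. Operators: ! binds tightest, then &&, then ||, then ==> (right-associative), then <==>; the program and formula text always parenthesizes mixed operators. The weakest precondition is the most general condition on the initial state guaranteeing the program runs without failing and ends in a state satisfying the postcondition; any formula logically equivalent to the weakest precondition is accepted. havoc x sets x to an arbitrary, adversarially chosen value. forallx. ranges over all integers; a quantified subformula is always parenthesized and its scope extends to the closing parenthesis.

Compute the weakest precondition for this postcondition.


Working backward. After the program, the postcondition 3*s + 7 < 3 <==> (z > -7 && (h - 5 > 3*m + 3*m - 9 && s + 6 == -7)) must hold; in canonical form it is 3*s < -4 <==> (z > -7 && h > 6*m - 4 && s == -13).
Before m := 2*z: 3*s < -4 <==> (z > -7 && h > 12*z - 4 && s == -13)
Before skip: 3*s < -4 <==> (z > -7 && h > 12*z - 4 && s == -13)
Before skip: 3*s < -4 <==> (z > -7 && h > 12*z - 4 && s == -13)
Before havoc u: 3*s < -4 <==> (z > -7 && h > 12*z - 4 && s == -13)
Before skip: 3*s < -4 <==> (z > -7 && h > 12*z - 4 && s == -13)
Answer: WP = 3*s < -4 <==> (z > -7 && h > 12*z - 4 && s == -13)


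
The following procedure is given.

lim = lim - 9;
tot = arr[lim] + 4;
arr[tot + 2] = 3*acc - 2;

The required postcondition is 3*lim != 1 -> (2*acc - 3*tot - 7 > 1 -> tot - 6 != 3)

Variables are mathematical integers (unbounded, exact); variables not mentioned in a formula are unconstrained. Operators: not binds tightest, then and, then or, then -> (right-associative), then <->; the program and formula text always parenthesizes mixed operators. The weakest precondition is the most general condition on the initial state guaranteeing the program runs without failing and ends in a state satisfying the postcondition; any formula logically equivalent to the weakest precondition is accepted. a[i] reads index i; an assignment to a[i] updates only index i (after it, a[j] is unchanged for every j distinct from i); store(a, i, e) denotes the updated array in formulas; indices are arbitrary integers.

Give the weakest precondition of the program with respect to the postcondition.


Working backward. After the program, the postcondition 3*lim != 1 -> (2*acc - 3*tot - 7 > 1 -> tot - 6 != 3) must hold; in canonical form it is 3*lim != 1 -> (2*acc > 3*tot + 8 -> tot != 9).
Before arr[tot + 2] := 3*acc - 2: 3*lim != 1 -> (2*acc > 3*tot + 8 -> tot != 9)
Before tot := arr[lim] + 4: 3*lim != 1 -> (2*acc > 3*arr[lim] + 20 -> arr[lim] != 5)
Before lim := lim - 9: 3*lim != 28 -> (2*acc > 3*arr[lim - 9] + 20 -> arr[lim - 9] != 5)
Answer: WP = 3*lim != 28 -> (2*acc > 3*arr[lim - 9] + 20 -> arr[lim - 9] != 5)


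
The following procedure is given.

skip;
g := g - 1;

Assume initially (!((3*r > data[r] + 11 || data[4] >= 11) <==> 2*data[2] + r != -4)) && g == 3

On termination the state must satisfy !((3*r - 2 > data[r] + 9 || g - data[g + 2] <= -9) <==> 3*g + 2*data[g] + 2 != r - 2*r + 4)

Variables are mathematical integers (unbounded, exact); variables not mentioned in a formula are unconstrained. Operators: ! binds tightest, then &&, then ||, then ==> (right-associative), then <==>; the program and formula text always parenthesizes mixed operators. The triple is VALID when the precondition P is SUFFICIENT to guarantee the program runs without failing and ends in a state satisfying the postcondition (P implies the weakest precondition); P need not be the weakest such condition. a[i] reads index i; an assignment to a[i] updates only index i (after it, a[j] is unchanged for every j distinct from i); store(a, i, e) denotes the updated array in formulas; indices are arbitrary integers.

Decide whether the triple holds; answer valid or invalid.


Working backward. After the program, the postcondition !((3*r - 2 > data[r] + 9 || g - data[g + 2] <= -9) <==> 3*g + 2*data[g] + 2 != r - 2*r + 4) must hold; in canonical form it is !((3*r > data[r] + 11 || g <= data[g + 2] - 9) <==> 2*data[g] + 3*g + r != 2).
Before g := g - 1: !((3*r > data[r] + 11 || g <= data[g + 1] - 8) <==> 2*data[g - 1] + 3*g + r != 5)
Before skip: !((3*r > data[r] + 11 || g <= data[g + 1] - 8) <==> 2*data[g - 1] + 3*g + r != 5)
The weakest precondition is !((3*r > data[r] + 11 || g <= data[g + 1] - 8) <==> 2*data[g - 1] + 3*g + r != 5).
Check whether (!((3*r > data[r] + 11 || data[4] >= 11) <==> 2*data[2] + r != -4)) && g == 3 implies it.
Every state satisfying the precondition satisfies the weakest precondition: the implication holds.
Answer: valid


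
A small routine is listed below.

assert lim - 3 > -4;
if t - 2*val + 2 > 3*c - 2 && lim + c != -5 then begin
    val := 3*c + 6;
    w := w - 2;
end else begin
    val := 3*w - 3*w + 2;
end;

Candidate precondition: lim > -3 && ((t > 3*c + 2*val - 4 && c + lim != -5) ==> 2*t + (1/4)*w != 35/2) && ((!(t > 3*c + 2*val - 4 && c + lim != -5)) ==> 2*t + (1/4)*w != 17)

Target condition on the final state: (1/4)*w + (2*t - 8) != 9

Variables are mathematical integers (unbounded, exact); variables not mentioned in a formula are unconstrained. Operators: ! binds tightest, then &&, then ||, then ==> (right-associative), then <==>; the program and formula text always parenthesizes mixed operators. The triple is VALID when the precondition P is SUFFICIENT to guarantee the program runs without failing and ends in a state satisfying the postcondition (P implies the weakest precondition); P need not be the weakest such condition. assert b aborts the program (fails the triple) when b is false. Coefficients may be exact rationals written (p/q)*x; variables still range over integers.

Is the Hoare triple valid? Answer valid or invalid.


Working backward. After the program, the postcondition (1/4)*w + (2*t - 8) != 9 must hold; in canonical form it is 2*t + (1/4)*w != 17.
Then branch requires 2*t + (1/4)*w != 35/2; else branch requires 2*t + (1/4)*w != 17.
Before the if: ((t > 3*c + 2*val - 4 && c + lim != -5) ==> 2*t + (1/4)*w != 35/2) && ((!(t > 3*c + 2*val - 4 && c + lim != -5)) ==> 2*t + (1/4)*w != 17)
Before assert lim - 3 > -4: lim > -1 && ((t > 3*c + 2*val - 4 && c + lim != -5) ==> 2*t + (1/4)*w != 35/2) && ((!(t > 3*c + 2*val - 4 && c + lim != -5)) ==> 2*t + (1/4)*w != 17)
The weakest precondition is lim > -1 && ((t > 3*c + 2*val - 4 && c + lim != -5) ==> 2*t + (1/4)*w != 35/2) && ((!(t > 3*c + 2*val - 4 && c + lim != -5)) ==> 2*t + (1/4)*w != 17).
Check whether lim > -3 && ((t > 3*c + 2*val - 4 && c + lim != -5) ==> 2*t + (1/4)*w != 35/2) && ((!(t > 3*c + 2*val - 4 && c + lim != -5)) ==> 2*t + (1/4)*w != 17) implies it.
Countermodel: at the initial state c = -4, lim = -2, t = 0, val = 0, w = 0, the precondition holds but the weakest precondition fails.
Answer: invalid


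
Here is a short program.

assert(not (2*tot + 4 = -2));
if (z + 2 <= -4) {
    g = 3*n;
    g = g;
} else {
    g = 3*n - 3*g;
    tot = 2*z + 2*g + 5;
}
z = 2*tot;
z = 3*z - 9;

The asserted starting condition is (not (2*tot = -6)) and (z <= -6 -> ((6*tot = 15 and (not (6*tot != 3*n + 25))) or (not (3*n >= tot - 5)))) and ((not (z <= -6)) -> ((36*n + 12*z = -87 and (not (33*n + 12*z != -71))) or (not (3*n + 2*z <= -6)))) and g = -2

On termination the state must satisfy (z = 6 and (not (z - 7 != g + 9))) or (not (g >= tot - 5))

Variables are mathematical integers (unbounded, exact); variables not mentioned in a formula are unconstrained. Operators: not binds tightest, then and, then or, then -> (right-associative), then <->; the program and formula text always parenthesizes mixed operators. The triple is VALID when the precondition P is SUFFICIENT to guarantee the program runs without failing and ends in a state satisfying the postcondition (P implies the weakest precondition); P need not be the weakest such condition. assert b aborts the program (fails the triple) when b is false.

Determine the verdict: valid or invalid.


Working backward. After the program, the postcondition (z = 6 and (not (z - 7 != g + 9))) or (not (g >= tot - 5)) must hold; in canonical form it is (z = 6 and (not (z != g + 16))) or (not (g >= tot - 5)).
Before z := 3*z - 9: (3*z = 15 and (not (3*z != g + 25))) or (not (g >= tot - 5))
Before z := 2*tot: (6*tot = 15 and (not (6*tot != g + 25))) or (not (g >= tot - 5))
Then branch requires (6*tot = 15 and (not (6*tot != 3*n + 25))) or (not (3*n >= tot - 5)); else branch requires (36*n + 12*z = 36*g - 15 and (not (33*n + 12*z != 33*g - 5))) or (not (3*g >= 3*n + 2*z)).
Before the if: (z <= -6 -> ((6*tot = 15 and (not (6*tot != 3*n + 25))) or (not (3*n >= tot - 5)))) and ((not (z <= -6)) -> ((36*n + 12*z = 36*g - 15 and (not (33*n + 12*z != 33*g - 5))) or (not (3*g >= 3*n + 2*z))))
Before assert not (2*tot + 4 = -2): (not (2*tot = -6)) and (z <= -6 -> ((6*tot = 15 and (not (6*tot != 3*n + 25))) or (not (3*n >= tot - 5)))) and ((not (z <= -6)) -> ((36*n + 12*z = 36*g - 15 and (not (33*n + 12*z != 33*g - 5))) or (not (3*g >= 3*n + 2*z))))
The weakest precondition is (not (2*tot = -6)) and (z <= -6 -> ((6*tot = 15 and (not (6*tot != 3*n + 25))) or (not (3*n >= tot - 5)))) and ((not (z <= -6)) -> ((36*n + 12*z = 36*g - 15 and (not (33*n + 12*z != 33*g - 5))) or (not (3*g >= 3*n + 2*z)))).
Check whether (not (2*tot = -6)) and (z <= -6 -> ((6*tot = 15 and (not (6*tot != 3*n + 25))) or (not (3*n >= tot - 5)))) and ((not (z <= -6)) -> ((36*n + 12*z = -87 and (not (33*n + 12*z != -71))) or (not (3*n + 2*z <= -6)))) and g = -2 implies it.
Every state satisfying the precondition satisfies the weakest precondition: the implication holds.
Answer: valid


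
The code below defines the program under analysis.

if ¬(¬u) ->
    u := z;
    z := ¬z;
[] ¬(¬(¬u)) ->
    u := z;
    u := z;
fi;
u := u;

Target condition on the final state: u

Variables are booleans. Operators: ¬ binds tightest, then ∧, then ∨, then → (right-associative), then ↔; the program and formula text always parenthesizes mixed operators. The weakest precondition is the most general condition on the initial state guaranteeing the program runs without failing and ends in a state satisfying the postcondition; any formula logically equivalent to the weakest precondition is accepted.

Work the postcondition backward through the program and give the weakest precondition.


Working backward. After the program, u must hold.
Before u := u: u
Then branch requires z; else branch requires z.
Before the if: (u → z) ∧ ((¬u) → z)
Answer: WP = (u → z) ∧ ((¬u) → z)


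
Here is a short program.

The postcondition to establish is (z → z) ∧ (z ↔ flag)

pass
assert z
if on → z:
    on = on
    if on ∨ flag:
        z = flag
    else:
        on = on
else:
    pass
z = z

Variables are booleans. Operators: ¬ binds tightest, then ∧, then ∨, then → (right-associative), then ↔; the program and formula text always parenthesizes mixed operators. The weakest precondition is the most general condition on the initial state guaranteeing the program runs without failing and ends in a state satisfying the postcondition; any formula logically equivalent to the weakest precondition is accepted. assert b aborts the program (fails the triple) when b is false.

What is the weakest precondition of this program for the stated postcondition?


Working backward. After the program, the postcondition (z → z) ∧ (z ↔ flag) must hold; in canonical form it is z ↔ flag.
Before z := z: z ↔ flag
Then branch requires (¬(on ∨ flag)) → (z ↔ flag); else branch requires z ↔ flag.
Before the if: ((on → z) → ((¬(on ∨ flag)) → (z ↔ flag))) ∧ ((¬(on → z)) → (z ↔ flag))
Before assert z: z ∧ ((on → z) → ((¬(on ∨ flag)) → (z ↔ flag))) ∧ ((¬(on → z)) → (z ↔ flag))
Before skip: z ∧ ((on → z) → ((¬(on ∨ flag)) → (z ↔ flag))) ∧ ((¬(on → z)) → (z ↔ flag))
Answer: WP = z ∧ ((on → z) → ((¬(on ∨ flag)) → (z ↔ flag))) ∧ ((¬(on → z)) → (z ↔ flag))


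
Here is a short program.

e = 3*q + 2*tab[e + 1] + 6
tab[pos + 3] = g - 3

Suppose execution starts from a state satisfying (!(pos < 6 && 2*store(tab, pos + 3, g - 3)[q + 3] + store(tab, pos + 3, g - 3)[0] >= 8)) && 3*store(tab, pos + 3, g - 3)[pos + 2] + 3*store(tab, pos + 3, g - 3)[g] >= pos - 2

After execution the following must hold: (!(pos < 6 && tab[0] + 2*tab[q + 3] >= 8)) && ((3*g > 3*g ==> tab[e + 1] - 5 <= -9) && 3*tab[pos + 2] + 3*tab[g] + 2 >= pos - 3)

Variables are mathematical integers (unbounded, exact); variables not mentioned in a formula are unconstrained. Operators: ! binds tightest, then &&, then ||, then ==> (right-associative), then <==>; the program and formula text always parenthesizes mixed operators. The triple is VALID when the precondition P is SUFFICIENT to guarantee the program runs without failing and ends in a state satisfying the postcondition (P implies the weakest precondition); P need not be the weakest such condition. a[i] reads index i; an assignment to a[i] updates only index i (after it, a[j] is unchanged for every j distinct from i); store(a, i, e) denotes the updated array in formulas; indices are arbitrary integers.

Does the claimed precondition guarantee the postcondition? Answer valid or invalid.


Working backward. After the program, the postcondition (!(pos < 6 && tab[0] + 2*tab[q + 3] >= 8)) && ((3*g > 3*g ==> tab[e + 1] - 5 <= -9) && 3*tab[pos + 2] + 3*tab[g] + 2 >= pos - 3) must hold; in canonical form it is (!(pos < 6 && 2*tab[q + 3] + tab[0] >= 8)) && 3*tab[pos + 2] + 3*tab[g] >= pos - 5.
Before tab[pos + 3] := g - 3: (!(pos < 6 && 2*store(tab, pos + 3, g - 3)[q + 3] + store(tab, pos + 3, g - 3)[0] >= 8)) && 3*store(tab, pos + 3, g - 3)[pos + 2] + 3*store(tab, pos + 3, g - 3)[g] >= pos - 5
Before e := 3*q + 2*tab[e + 1] + 6: (!(pos < 6 && 2*store(tab, pos + 3, g - 3)[q + 3] + store(tab, pos + 3, g - 3)[0] >= 8)) && 3*store(tab, pos + 3, g - 3)[pos + 2] + 3*store(tab, pos + 3, g - 3)[g] >= pos - 5
The weakest precondition is (!(pos < 6 && 2*store(tab, pos + 3, g - 3)[q + 3] + store(tab, pos + 3, g - 3)[0] >= 8)) && 3*store(tab, pos + 3, g - 3)[pos + 2] + 3*store(tab, pos + 3, g - 3)[g] >= pos - 5.
Check whether (!(pos < 6 && 2*store(tab, pos + 3, g - 3)[q + 3] + store(tab, pos + 3, g - 3)[0] >= 8)) && 3*store(tab, pos + 3, g - 3)[pos + 2] + 3*store(tab, pos + 3, g - 3)[g] >= pos - 2 implies it.
Every state satisfying the precondition satisfies the weakest precondition: the implication holds.
Answer: valid


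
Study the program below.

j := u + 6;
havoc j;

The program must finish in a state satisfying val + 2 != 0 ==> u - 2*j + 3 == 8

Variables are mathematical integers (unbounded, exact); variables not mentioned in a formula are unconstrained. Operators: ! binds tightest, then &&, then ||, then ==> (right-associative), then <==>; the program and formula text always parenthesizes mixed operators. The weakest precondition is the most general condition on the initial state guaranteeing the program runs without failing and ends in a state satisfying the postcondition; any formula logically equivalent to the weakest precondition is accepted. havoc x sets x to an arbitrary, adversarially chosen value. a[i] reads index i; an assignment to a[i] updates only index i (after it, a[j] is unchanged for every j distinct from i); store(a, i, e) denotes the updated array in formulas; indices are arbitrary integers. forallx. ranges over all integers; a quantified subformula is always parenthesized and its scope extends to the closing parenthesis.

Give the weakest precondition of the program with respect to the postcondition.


Working backward. After the program, the postcondition val + 2 != 0 ==> u - 2*j + 3 == 8 must hold; in canonical form it is val != -2 ==> u == 2*j + 5.
Before havoc j: forall j_1. (val != -2 ==> u == 2*j_1 + 5)
Before j := u + 6: forall j_1. (val != -2 ==> u == 2*j_1 + 5)
Answer: WP = forall j_1. (val != -2 ==> u == 2*j_1 + 5)


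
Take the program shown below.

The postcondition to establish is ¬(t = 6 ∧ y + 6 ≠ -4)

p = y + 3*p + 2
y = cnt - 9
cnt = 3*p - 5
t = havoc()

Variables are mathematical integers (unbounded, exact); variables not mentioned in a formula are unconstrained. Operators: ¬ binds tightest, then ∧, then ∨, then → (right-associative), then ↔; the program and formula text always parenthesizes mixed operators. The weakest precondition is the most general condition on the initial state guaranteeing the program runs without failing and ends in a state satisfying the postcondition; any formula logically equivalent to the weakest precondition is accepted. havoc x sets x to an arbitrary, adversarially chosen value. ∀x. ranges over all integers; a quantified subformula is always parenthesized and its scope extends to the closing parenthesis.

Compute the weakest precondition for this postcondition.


Working backward. After the program, the postcondition ¬(t = 6 ∧ y + 6 ≠ -4) must hold; in canonical form it is ¬(t = 6 ∧ y ≠ -10).
Before havoc t: ∀t_1. (¬(t_1 = 6 ∧ y ≠ -10))
Before cnt := 3*p - 5: ∀t_1. (¬(t_1 = 6 ∧ y ≠ -10))
Before y := cnt - 9: ∀t_1. (¬(t_1 = 6 ∧ cnt ≠ -1))
Before p := y + 3*p + 2: ∀t_1. (¬(t_1 = 6 ∧ cnt ≠ -1))
Answer: WP = ∀t_1. (¬(t_1 = 6 ∧ cnt ≠ -1))


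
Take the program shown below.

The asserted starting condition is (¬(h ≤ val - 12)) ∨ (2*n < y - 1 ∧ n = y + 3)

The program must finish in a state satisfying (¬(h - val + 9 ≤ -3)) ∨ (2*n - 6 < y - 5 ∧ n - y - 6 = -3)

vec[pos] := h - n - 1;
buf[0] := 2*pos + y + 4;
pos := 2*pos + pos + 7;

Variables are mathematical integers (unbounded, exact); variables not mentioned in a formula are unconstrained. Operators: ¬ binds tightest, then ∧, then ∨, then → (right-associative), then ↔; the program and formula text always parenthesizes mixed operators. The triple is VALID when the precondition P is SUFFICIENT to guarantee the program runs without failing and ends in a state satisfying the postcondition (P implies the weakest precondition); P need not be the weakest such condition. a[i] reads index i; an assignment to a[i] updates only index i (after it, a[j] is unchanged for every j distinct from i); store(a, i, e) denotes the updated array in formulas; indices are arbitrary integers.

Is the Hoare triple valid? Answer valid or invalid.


Working backward. After the program, the postcondition (¬(h - val + 9 ≤ -3)) ∨ (2*n - 6 < y - 5 ∧ n - y - 6 = -3) must hold; in canonical form it is (¬(h ≤ val - 12)) ∨ (2*n < y + 1 ∧ n = y + 3).
Before pos := 2*pos + pos + 7: (¬(h ≤ val - 12)) ∨ (2*n < y + 1 ∧ n = y + 3)
Before buf[0] := 2*pos + y + 4: (¬(h ≤ val - 12)) ∨ (2*n < y + 1 ∧ n = y + 3)
Before vec[pos] := h - n - 1: (¬(h ≤ val - 12)) ∨ (2*n < y + 1 ∧ n = y + 3)
The weakest precondition is (¬(h ≤ val - 12)) ∨ (2*n < y + 1 ∧ n = y + 3).
Check whether (¬(h ≤ val - 12)) ∨ (2*n < y - 1 ∧ n = y + 3) implies it.
Every state satisfying the precondition satisfies the weakest precondition: the implication holds.
Answer: valid


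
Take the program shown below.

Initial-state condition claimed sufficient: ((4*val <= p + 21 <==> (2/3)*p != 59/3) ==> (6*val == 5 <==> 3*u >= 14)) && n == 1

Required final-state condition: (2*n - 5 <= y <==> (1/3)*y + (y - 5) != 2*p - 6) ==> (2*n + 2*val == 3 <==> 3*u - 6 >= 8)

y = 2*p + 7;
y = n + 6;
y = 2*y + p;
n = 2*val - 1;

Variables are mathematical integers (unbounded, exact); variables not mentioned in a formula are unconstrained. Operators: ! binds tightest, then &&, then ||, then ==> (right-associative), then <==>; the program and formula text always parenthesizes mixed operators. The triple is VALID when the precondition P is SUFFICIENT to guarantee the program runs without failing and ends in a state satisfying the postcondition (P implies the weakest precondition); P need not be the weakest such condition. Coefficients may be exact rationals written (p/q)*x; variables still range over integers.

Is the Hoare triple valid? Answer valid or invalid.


Working backward. After the program, the postcondition (2*n - 5 <= y <==> (1/3)*y + (y - 5) != 2*p - 6) ==> (2*n + 2*val == 3 <==> 3*u - 6 >= 8) must hold; in canonical form it is (2*n <= y + 5 <==> (4/3)*y != 2*p - 1) ==> (2*n + 2*val == 3 <==> 3*u >= 14).
Before n := 2*val - 1: (4*val <= y + 7 <==> (4/3)*y != 2*p - 1) ==> (6*val == 5 <==> 3*u >= 14)
Before y := 2*y + p: (4*val <= p + 2*y + 7 <==> (8/3)*y != (2/3)*p - 1) ==> (6*val == 5 <==> 3*u >= 14)
Before y := n + 6: (4*val <= 2*n + p + 19 <==> (8/3)*n != (2/3)*p - 17) ==> (6*val == 5 <==> 3*u >= 14)
Before y := 2*p + 7: (4*val <= 2*n + p + 19 <==> (8/3)*n != (2/3)*p - 17) ==> (6*val == 5 <==> 3*u >= 14)
The weakest precondition is (4*val <= 2*n + p + 19 <==> (8/3)*n != (2/3)*p - 17) ==> (6*val == 5 <==> 3*u >= 14).
Check whether ((4*val <= p + 21 <==> (2/3)*p != 59/3) ==> (6*val == 5 <==> 3*u >= 14)) && n == 1 implies it.
Every state satisfying the precondition satisfies the weakest precondition: the implication holds.
Answer: valid


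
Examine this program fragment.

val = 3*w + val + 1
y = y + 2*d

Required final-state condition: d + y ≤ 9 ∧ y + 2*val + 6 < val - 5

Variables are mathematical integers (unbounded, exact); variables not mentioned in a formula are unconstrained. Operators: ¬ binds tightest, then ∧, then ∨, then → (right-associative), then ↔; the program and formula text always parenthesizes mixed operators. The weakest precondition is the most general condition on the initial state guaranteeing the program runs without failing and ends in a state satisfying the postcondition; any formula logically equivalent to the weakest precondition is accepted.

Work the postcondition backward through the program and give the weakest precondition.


Working backward. After the program, the postcondition d + y ≤ 9 ∧ y + 2*val + 6 < val - 5 must hold; in canonical form it is d + y ≤ 9 ∧ val + y < -11.
Before y := y + 2*d: 3*d + y ≤ 9 ∧ 2*d + val + y < -11
Before val := 3*w + val + 1: 3*d + y ≤ 9 ∧ 2*d + val + 3*w + y < -12
Answer: WP = 3*d + y ≤ 9 ∧ 2*d + val + 3*w + y < -12


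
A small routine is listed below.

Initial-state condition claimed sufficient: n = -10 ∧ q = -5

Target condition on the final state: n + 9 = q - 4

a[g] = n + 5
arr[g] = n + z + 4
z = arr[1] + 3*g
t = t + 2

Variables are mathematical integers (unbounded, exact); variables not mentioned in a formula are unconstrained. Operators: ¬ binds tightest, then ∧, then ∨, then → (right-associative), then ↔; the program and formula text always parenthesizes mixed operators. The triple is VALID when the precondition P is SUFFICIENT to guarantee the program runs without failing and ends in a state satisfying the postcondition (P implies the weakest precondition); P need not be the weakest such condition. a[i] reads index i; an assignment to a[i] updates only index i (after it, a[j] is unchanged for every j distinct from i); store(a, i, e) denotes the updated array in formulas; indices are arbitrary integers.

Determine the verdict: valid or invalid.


Working backward. After the program, the postcondition n + 9 = q - 4 must hold; in canonical form it is n = q - 13.
Before t := t + 2: n = q - 13
Before z := arr[1] + 3*g: n = q - 13
Before arr[g] := n + z + 4: n = q - 13
Before a[g] := n + 5: n = q - 13
The weakest precondition is n = q - 13.
Check whether n = -10 ∧ q = -5 implies it.
Countermodel: at the initial state n = -10, q = -5, the precondition holds but the weakest precondition fails.
Answer: invalid


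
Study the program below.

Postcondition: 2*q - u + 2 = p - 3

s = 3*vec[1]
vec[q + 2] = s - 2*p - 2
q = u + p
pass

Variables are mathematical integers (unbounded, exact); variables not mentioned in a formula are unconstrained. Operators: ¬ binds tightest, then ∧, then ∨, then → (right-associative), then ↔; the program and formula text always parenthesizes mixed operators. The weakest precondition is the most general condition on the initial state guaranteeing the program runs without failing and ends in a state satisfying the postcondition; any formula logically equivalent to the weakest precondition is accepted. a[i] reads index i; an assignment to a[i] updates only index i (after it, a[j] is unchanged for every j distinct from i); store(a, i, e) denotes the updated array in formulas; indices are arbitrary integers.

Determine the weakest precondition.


Working backward. After the program, the postcondition 2*q - u + 2 = p - 3 must hold; in canonical form it is 2*q = p + u - 5.
Before skip: 2*q = p + u - 5
Before q := u + p: p + u = -5
Before vec[q + 2] := s - 2*p - 2: p + u = -5
Before s := 3*vec[1]: p + u = -5
Answer: WP = p + u = -5


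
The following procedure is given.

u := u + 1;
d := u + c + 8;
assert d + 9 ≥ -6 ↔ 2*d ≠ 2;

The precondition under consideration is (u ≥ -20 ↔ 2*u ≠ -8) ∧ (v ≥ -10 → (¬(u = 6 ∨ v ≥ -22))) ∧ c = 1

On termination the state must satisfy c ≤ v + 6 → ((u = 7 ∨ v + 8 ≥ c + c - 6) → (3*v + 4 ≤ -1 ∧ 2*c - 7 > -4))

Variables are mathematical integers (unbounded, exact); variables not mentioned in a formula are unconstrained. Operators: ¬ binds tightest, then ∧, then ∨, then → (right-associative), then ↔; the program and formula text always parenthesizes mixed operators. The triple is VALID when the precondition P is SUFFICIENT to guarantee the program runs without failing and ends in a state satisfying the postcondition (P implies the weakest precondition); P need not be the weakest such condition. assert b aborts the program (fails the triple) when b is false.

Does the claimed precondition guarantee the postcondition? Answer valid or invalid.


Working backward. After the program, the postcondition c ≤ v + 6 → ((u = 7 ∨ v + 8 ≥ c + c - 6) → (3*v + 4 ≤ -1 ∧ 2*c - 7 > -4)) must hold; in canonical form it is c ≤ v + 6 → ((u = 7 ∨ v ≥ 2*c - 14) → (3*v ≤ -5 ∧ 2*c > 3)).
Before assert d + 9 ≥ -6 ↔ 2*d ≠ 2: (d ≥ -15 ↔ 2*d ≠ 2) ∧ (c ≤ v + 6 → ((u = 7 ∨ v ≥ 2*c - 14) → (3*v ≤ -5 ∧ 2*c > 3)))
Before d := u + c + 8: (c + u ≥ -23 ↔ 2*c + 2*u ≠ -14) ∧ (c ≤ v + 6 → ((u = 7 ∨ v ≥ 2*c - 14) → (3*v ≤ -5 ∧ 2*c > 3)))
Before u := u + 1: (c + u ≥ -24 ↔ 2*c + 2*u ≠ -16) ∧ (c ≤ v + 6 → ((u = 6 ∨ v ≥ 2*c - 14) → (3*v ≤ -5 ∧ 2*c > 3)))
The weakest precondition is (c + u ≥ -24 ↔ 2*c + 2*u ≠ -16) ∧ (c ≤ v + 6 → ((u = 6 ∨ v ≥ 2*c - 14) → (3*v ≤ -5 ∧ 2*c > 3))).
Check whether (u ≥ -20 ↔ 2*u ≠ -8) ∧ (v ≥ -10 → (¬(u = 6 ∨ v ≥ -22))) ∧ c = 1 implies it.
Countermodel: at the initial state c = 1, u = -9, v = -23, the precondition holds but the weakest precondition fails.
Answer: invalid


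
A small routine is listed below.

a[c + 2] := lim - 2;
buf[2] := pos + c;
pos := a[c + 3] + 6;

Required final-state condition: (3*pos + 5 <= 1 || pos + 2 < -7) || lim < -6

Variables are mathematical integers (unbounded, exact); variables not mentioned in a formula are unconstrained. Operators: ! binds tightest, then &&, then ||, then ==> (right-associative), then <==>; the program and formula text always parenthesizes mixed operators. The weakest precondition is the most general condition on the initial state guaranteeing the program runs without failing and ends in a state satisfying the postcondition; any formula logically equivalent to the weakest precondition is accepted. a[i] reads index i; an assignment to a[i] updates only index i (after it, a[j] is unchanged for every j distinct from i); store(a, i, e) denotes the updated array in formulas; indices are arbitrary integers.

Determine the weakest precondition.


Working backward. After the program, the postcondition (3*pos + 5 <= 1 || pos + 2 < -7) || lim < -6 must hold; in canonical form it is 3*pos <= -4 || pos < -9 || lim < -6.
Before pos := a[c + 3] + 6: 3*a[c + 3] <= -22 || a[c + 3] < -15 || lim < -6
Before buf[2] := pos + c: 3*a[c + 3] <= -22 || a[c + 3] < -15 || lim < -6
Before a[c + 2] := lim - 2: 3*store(a, c + 2, lim - 2)[c + 3] <= -22 || store(a, c + 2, lim - 2)[c + 3] < -15 || lim < -6
Answer: WP = 3*store(a, c + 2, lim - 2)[c + 3] <= -22 || store(a, c + 2, lim - 2)[c + 3] < -15 || lim < -6


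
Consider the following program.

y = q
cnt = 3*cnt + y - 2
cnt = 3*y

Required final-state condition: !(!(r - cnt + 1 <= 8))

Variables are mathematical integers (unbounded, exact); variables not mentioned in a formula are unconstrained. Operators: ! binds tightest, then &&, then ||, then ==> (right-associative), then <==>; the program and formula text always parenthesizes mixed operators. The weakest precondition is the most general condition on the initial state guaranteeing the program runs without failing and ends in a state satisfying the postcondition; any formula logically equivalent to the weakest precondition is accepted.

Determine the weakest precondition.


Working backward. After the program, the postcondition !(!(r - cnt + 1 <= 8)) must hold; in canonical form it is r <= cnt + 7.
Before cnt := 3*y: r <= 3*y + 7
Before cnt := 3*cnt + y - 2: r <= 3*y + 7
Before y := q: r <= 3*q + 7
Answer: WP = r <= 3*q + 7


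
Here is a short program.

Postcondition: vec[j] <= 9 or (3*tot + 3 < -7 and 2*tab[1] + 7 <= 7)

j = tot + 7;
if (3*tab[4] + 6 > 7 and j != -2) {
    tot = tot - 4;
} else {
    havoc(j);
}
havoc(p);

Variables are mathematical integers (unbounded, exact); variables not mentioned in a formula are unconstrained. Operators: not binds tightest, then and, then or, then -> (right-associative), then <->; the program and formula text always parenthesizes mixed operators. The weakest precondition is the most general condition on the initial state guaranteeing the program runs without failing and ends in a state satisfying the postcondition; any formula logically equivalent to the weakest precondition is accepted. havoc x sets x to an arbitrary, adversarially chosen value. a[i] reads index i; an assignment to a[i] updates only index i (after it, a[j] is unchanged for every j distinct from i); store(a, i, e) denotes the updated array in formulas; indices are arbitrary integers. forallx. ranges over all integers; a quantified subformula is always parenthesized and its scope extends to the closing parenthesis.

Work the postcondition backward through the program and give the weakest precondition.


Working backward. After the program, the postcondition vec[j] <= 9 or (3*tot + 3 < -7 and 2*tab[1] + 7 <= 7) must hold; in canonical form it is vec[j] <= 9 or (3*tot < -10 and 2*tab[1] <= 0).
Before havoc p: vec[j] <= 9 or (3*tot < -10 and 2*tab[1] <= 0)
Then branch requires vec[j] <= 9 or (3*tot < 2 and 2*tab[1] <= 0); else branch requires forall j_1. (vec[j_1] <= 9 or (3*tot < -10 and 2*tab[1] <= 0)).
Before the if: ((3*tab[4] > 1 and j != -2) -> (vec[j] <= 9 or (3*tot < 2 and 2*tab[1] <= 0))) and ((not (3*tab[4] > 1 and j != -2)) -> (forall j_1. (vec[j_1] <= 9 or (3*tot < -10 and 2*tab[1] <= 0))))
Before j := tot + 7: ((3*tab[4] > 1 and tot != -9) -> (vec[tot + 7] <= 9 or (3*tot < 2 and 2*tab[1] <= 0))) and ((not (3*tab[4] > 1 and tot != -9)) -> (forall j_1. (vec[j_1] <= 9 or (3*tot < -10 and 2*tab[1] <= 0))))
Answer: WP = ((3*tab[4] > 1 and tot != -9) -> (vec[tot + 7] <= 9 or (3*tot < 2 and 2*tab[1] <= 0))) and ((not (3*tab[4] > 1 and tot != -9)) -> (forall j_1. (vec[j_1] <= 9 or (3*tot < -10 and 2*tab[1] <= 0))))


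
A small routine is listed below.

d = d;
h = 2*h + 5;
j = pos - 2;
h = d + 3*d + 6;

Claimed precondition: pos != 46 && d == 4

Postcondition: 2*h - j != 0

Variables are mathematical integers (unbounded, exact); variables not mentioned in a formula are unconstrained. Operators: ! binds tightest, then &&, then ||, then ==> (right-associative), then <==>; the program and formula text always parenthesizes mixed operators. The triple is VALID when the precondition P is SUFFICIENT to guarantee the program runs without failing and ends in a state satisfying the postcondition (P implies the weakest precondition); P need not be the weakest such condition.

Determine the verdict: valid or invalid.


Working backward. After the program, the postcondition 2*h - j != 0 must hold; in canonical form it is 2*h != j.
Before h := d + 3*d + 6: 8*d != j - 12
Before j := pos - 2: 8*d != pos - 14
Before h := 2*h + 5: 8*d != pos - 14
Before d := d: 8*d != pos - 14
The weakest precondition is 8*d != pos - 14.
Check whether pos != 46 && d == 4 implies it.
Every state satisfying the precondition satisfies the weakest precondition: the implication holds.
Answer: valid


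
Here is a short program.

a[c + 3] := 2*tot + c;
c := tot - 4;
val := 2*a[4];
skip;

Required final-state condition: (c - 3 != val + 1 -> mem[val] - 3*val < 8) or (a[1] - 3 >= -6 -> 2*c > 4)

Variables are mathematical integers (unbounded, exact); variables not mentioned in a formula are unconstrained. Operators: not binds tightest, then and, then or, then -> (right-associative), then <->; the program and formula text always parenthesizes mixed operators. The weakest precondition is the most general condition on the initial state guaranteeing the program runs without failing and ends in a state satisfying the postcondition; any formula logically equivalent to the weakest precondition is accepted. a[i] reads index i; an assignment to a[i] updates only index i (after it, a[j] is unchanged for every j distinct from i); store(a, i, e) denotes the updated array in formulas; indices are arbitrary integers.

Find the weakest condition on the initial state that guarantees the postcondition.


Working backward. After the program, the postcondition (c - 3 != val + 1 -> mem[val] - 3*val < 8) or (a[1] - 3 >= -6 -> 2*c > 4) must hold; in canonical form it is (c != val + 4 -> mem[val] < 3*val + 8) or (a[1] >= -3 -> 2*c > 4).
Before skip: (c != val + 4 -> mem[val] < 3*val + 8) or (a[1] >= -3 -> 2*c > 4)
Before val := 2*a[4]: (c != 2*a[4] + 4 -> mem[2*a[4]] < 6*a[4] + 8) or (a[1] >= -3 -> 2*c > 4)
Before c := tot - 4: (tot != 2*a[4] + 8 -> mem[2*a[4]] < 6*a[4] + 8) or (a[1] >= -3 -> 2*tot > 12)
Before a[c + 3] := 2*tot + c: (tot != 2*store(a, c + 3, c + 2*tot)[4] + 8 -> mem[2*store(a, c + 3, c + 2*tot)[4]] < 6*store(a, c + 3, c + 2*tot)[4] + 8) or (store(a, c + 3, c + 2*tot)[1] >= -3 -> 2*tot > 12)
Answer: WP = (tot != 2*store(a, c + 3, c + 2*tot)[4] + 8 -> mem[2*store(a, c + 3, c + 2*tot)[4]] < 6*store(a, c + 3, c + 2*tot)[4] + 8) or (store(a, c + 3, c + 2*tot)[1] >= -3 -> 2*tot > 12)


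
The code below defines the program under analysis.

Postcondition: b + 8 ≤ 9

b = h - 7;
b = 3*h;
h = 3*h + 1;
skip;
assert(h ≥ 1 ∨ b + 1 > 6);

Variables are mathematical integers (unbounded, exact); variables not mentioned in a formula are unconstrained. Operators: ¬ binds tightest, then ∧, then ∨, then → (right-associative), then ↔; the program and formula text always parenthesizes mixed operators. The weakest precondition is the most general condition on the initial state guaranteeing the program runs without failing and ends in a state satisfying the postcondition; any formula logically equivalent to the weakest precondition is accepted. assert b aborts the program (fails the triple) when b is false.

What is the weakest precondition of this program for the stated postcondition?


Working backward. After the program, the postcondition b + 8 ≤ 9 must hold; in canonical form it is b ≤ 1.
Before assert h ≥ 1 ∨ b + 1 > 6: (h ≥ 1 ∨ b > 5) ∧ b ≤ 1
Before skip: (h ≥ 1 ∨ b > 5) ∧ b ≤ 1
Before h := 3*h + 1: (3*h ≥ 0 ∨ b > 5) ∧ b ≤ 1
Before b := 3*h: (3*h ≥ 0 ∨ 3*h > 5) ∧ 3*h ≤ 1
Before b := h - 7: (3*h ≥ 0 ∨ 3*h > 5) ∧ 3*h ≤ 1
Answer: WP = (3*h ≥ 0 ∨ 3*h > 5) ∧ 3*h ≤ 1


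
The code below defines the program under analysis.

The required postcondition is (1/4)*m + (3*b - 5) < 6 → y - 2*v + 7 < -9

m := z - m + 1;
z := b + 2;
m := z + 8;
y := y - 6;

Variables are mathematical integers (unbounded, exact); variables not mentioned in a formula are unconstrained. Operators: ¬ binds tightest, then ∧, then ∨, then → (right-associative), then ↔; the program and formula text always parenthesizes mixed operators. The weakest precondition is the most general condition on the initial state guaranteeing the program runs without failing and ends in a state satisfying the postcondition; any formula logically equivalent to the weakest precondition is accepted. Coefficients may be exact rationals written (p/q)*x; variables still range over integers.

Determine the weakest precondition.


Working backward. After the program, the postcondition (1/4)*m + (3*b - 5) < 6 → y - 2*v + 7 < -9 must hold; in canonical form it is 3*b + (1/4)*m < 11 → y < 2*v - 16.
Before y := y - 6: 3*b + (1/4)*m < 11 → y < 2*v - 10
Before m := z + 8: 3*b + (1/4)*z < 9 → y < 2*v - 10
Before z := b + 2: (13/4)*b < 17/2 → y < 2*v - 10
Before m := z - m + 1: (13/4)*b < 17/2 → y < 2*v - 10
Answer: WP = (13/4)*b < 17/2 → y < 2*v - 10


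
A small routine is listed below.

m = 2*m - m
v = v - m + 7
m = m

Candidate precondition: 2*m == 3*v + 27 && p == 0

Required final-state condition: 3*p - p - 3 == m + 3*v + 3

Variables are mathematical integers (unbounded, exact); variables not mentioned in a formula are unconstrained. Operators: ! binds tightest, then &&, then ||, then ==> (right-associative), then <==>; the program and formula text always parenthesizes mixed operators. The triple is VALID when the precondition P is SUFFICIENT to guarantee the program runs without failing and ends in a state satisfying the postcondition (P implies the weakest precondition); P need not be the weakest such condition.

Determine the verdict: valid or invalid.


Working backward. After the program, the postcondition 3*p - p - 3 == m + 3*v + 3 must hold; in canonical form it is 2*p == m + 3*v + 6.
Before m := m: 2*p == m + 3*v + 6
Before v := v - m + 7: 2*m + 2*p == 3*v + 27
Before m := 2*m - m: 2*m + 2*p == 3*v + 27
The weakest precondition is 2*m + 2*p == 3*v + 27.
Check whether 2*m == 3*v + 27 && p == 0 implies it.
Every state satisfying the precondition satisfies the weakest precondition: the implication holds.
Answer: valid
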